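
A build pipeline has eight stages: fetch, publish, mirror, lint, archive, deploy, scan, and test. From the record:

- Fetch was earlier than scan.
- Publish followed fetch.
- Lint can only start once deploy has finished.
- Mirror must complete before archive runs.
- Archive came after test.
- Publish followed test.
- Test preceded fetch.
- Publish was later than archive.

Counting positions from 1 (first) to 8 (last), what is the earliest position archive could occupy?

Mirror and test must both come before archive — 2 forced predecessors.
Nothing else is forced ahead of archive, so its earliest slot is position 2 + 1 = 3.

3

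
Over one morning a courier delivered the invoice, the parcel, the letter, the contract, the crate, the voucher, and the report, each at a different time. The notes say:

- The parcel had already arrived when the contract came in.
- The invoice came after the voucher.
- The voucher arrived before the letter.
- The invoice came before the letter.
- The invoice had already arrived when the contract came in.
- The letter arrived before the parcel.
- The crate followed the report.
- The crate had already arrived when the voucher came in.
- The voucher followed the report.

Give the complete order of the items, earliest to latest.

The constraints fix every adjacent pair, so only one ordering works:
the report → the crate → the voucher → the invoice → the letter → the parcel → the contract.

the report, the crate, the voucher, the invoice, the letter, the parcel, the contract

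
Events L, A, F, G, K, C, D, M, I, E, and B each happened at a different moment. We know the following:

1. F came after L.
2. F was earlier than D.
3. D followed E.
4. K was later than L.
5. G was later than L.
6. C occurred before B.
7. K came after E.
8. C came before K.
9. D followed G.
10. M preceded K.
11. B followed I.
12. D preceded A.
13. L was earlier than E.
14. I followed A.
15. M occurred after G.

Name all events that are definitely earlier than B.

A, C, D, E, F, G, I, L

Directly stated before B: C and I.
A reaches B via A → I → B.
D reaches B via D → A → I → B.
E reaches B via E → D → A → I → B.
Likewise F, G, and L each reach B by chaining the stated constraints.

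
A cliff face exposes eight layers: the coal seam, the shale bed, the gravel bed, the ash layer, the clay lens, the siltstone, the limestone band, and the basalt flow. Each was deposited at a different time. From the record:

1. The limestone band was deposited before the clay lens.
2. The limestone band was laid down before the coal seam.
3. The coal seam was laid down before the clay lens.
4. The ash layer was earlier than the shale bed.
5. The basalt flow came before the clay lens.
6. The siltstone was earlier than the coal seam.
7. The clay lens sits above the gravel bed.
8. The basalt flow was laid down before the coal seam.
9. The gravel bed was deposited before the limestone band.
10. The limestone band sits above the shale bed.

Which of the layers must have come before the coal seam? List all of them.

Directly stated before the coal seam: the basalt flow, the limestone band, and the siltstone.
The ash layer reaches the coal seam via the ash layer → the shale bed → the limestone band → the coal seam.
The gravel bed reaches the coal seam via the gravel bed → the limestone band → the coal seam.
The shale bed reaches the coal seam via the shale bed → the limestone band → the coal seam.
No chain forces the clay lens ahead of the coal seam.

the ash layer, the basalt flow, the gravel bed, the limestone band, the shale bed, the siltstone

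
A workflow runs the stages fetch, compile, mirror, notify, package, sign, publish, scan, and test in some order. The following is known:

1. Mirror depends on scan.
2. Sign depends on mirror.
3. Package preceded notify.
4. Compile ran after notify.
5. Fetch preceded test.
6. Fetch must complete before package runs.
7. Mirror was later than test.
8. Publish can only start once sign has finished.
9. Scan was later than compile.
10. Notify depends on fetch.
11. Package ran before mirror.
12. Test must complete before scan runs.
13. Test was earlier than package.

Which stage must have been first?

Fetch has a chain of constraints placing it before every other stage, so fetch must be first.

fetch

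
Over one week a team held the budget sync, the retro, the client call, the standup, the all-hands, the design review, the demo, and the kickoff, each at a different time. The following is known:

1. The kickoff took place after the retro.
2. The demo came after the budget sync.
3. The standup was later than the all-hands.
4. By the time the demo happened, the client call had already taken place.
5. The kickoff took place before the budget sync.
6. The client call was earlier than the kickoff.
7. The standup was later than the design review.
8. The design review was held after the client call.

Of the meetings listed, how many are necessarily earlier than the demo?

Directly stated before the demo: the budget sync and the client call.
The kickoff reaches the demo via the kickoff → the budget sync → the demo.
The retro reaches the demo via the retro → the kickoff → the budget sync → the demo.
That's the budget sync, the client call, the kickoff, and the retro — 4 in all.

4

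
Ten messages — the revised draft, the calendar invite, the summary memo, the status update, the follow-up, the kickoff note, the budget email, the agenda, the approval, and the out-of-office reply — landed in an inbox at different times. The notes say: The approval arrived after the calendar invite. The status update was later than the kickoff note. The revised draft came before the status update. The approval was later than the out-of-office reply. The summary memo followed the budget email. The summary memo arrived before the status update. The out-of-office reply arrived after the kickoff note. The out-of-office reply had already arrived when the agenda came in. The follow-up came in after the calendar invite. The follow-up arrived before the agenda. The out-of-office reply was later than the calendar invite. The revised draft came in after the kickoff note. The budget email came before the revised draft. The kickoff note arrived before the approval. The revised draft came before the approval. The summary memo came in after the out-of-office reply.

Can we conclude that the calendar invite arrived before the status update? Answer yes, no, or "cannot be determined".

yes

Chain the constraints: the calendar invite → the out-of-office reply → the summary memo → the status update. Each link is directly stated, so the calendar invite comes before the status update.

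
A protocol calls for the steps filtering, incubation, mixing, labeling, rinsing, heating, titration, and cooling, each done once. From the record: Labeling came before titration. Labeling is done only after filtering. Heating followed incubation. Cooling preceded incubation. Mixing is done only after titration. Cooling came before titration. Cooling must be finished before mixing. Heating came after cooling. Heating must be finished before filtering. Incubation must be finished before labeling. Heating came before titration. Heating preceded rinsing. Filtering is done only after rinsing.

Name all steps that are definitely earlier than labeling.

cooling, filtering, heating, incubation, rinsing

Directly stated before labeling: filtering and incubation.
Cooling reaches labeling via cooling → incubation → labeling.
Heating reaches labeling via heating → filtering → labeling.
Rinsing reaches labeling via rinsing → filtering → labeling.
No chain forces titration (or any of the others) ahead of labeling.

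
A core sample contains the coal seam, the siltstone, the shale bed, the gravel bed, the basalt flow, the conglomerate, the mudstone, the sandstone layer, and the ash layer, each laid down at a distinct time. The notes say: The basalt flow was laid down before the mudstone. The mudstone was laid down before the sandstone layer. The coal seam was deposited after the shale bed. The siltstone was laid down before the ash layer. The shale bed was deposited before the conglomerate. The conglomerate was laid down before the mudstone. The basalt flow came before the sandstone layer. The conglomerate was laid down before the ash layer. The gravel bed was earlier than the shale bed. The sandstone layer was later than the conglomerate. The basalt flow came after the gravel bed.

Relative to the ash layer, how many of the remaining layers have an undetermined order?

Forced before the ash layer: the conglomerate, the gravel bed, the shale bed, and the siltstone.
That leaves the basalt flow, the coal seam, the mudstone, and the sandstone layer with no forced order relative to the ash layer — 4.

4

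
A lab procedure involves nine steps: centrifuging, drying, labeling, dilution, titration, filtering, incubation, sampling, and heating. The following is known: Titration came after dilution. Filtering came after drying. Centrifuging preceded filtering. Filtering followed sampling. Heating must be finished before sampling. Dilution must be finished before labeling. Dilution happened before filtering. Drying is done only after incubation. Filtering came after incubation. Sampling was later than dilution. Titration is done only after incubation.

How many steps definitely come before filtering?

Directly stated before filtering: centrifuging, dilution, drying, incubation, and sampling.
Heating reaches filtering via heating → sampling → filtering.
That's centrifuging, dilution, drying, heating, incubation, and sampling — 6 in all.

6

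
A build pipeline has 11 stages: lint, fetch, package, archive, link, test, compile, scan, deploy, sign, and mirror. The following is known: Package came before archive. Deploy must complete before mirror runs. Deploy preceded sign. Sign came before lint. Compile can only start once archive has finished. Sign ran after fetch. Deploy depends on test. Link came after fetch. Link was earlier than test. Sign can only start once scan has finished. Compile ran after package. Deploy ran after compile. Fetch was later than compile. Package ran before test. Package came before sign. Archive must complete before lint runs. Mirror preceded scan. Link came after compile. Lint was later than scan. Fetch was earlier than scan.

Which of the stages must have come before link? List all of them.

archive, compile, fetch, package

Directly stated before link: compile and fetch.
Archive reaches link via archive → compile → link.
Package reaches link via package → compile → link.
No chain forces deploy (or any of the others) ahead of link.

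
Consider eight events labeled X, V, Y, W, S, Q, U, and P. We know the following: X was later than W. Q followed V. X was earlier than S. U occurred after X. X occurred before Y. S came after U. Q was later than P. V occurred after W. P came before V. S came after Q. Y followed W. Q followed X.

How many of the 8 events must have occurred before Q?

Directly stated before Q: P, V, and X.
W reaches Q via W → V → Q.
That's P, V, W, and X — 4 in all.

4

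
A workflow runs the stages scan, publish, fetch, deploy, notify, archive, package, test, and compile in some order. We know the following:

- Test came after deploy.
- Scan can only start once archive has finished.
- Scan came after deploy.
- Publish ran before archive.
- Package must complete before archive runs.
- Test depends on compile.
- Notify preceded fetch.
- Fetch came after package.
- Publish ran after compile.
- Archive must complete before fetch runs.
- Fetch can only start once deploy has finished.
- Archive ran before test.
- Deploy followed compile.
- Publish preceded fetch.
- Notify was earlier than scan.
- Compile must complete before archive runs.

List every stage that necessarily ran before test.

Directly stated before test: archive, compile, and deploy.
Package reaches test via package → archive → test.
Publish reaches test via publish → archive → test.

archive, compile, deploy, package, publish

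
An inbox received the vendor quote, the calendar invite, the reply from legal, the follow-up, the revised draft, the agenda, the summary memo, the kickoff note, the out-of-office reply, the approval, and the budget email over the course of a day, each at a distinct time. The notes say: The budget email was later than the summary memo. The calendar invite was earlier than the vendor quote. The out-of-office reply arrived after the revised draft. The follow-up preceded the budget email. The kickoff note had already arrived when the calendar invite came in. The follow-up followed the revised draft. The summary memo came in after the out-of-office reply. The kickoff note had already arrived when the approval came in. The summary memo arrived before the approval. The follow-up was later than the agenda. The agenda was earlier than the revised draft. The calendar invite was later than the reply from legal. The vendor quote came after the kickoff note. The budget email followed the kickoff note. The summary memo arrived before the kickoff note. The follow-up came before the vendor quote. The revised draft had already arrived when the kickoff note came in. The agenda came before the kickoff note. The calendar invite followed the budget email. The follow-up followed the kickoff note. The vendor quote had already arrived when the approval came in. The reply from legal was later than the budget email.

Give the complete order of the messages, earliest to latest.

the agenda, the revised draft, the out-of-office reply, the summary memo, the kickoff note, the follow-up, the budget email, the reply from legal, the calendar invite, the vendor quote, the approval

The constraints fix every adjacent pair, so only one ordering works:
the agenda → the revised draft → the out-of-office reply → the summary memo → the kickoff note → the follow-up → the budget email → the reply from legal → the calendar invite → the vendor quote → the approval.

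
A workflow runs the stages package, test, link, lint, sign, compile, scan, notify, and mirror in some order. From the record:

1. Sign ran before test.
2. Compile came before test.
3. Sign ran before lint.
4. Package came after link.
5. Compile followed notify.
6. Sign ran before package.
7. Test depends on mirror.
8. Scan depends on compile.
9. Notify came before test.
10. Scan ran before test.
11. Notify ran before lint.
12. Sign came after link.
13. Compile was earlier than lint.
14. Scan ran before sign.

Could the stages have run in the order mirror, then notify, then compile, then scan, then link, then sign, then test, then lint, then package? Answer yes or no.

Check each stated constraint against the proposed order — e.g. notify is ahead of lint; mirror is ahead of test. Every pair is in the required order; nothing is violated.

yes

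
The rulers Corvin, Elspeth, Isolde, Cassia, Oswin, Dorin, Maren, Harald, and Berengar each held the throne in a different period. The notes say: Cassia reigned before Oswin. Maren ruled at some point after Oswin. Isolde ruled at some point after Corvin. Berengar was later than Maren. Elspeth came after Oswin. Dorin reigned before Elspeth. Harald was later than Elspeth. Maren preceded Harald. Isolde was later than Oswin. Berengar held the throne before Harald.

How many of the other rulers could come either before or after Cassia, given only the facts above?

Forced after Cassia: Berengar, Elspeth, Harald, Isolde, Maren, and Oswin.
That leaves Corvin and Dorin with no forced order relative to Cassia — 2.

2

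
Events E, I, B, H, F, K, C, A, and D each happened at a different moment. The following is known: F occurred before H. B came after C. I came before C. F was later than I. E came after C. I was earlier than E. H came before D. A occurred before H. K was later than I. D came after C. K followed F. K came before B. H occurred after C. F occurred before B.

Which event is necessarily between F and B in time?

Tracing the constraints gives F → K → B, so K sits after F and before B.
No other event is forced both after F and before B.

K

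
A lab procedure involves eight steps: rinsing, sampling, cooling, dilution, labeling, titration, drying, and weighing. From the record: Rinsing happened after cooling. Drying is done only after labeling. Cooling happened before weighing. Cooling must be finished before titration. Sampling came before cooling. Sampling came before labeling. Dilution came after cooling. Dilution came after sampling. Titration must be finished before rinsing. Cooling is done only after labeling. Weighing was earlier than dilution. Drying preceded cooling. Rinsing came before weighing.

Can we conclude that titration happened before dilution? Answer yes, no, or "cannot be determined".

Chain the constraints: titration → rinsing → weighing → dilution. Each link is directly stated, so titration comes before dilution.

yes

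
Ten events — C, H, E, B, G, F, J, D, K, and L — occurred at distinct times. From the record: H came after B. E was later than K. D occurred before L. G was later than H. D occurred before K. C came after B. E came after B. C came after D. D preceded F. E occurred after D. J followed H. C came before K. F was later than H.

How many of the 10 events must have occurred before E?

Directly stated before E: B, D, and K.
C reaches E via C → K → E.
That's B, C, D, and K — 4 in all.

4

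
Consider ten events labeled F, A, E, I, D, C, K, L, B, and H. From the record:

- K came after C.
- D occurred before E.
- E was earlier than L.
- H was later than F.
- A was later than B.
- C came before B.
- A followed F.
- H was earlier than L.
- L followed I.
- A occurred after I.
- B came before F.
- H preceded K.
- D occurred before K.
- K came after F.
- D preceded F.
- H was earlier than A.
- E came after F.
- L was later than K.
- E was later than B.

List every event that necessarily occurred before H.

B, C, D, F

Directly stated before H: F.
B reaches H via B → F → H.
C reaches H via C → B → F → H.
D reaches H via D → F → H.
No chain forces L (or any of the others) ahead of H.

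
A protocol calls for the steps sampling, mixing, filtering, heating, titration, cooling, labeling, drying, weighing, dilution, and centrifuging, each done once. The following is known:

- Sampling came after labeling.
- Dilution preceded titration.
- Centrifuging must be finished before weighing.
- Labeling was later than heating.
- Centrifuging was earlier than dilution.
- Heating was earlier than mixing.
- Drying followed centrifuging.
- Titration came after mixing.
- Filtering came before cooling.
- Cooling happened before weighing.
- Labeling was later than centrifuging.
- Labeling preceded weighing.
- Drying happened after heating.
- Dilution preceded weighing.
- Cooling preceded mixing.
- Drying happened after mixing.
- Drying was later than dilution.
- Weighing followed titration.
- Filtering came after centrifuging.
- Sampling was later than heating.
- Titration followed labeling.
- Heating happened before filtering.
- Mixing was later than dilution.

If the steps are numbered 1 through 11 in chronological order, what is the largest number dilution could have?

7

Dilution must come before drying, mixing, titration, and weighing — 4 steps forced after it.
Everything else can be placed before dilution in some valid order, so dilution can sit as late as position 11 − 4 = 7.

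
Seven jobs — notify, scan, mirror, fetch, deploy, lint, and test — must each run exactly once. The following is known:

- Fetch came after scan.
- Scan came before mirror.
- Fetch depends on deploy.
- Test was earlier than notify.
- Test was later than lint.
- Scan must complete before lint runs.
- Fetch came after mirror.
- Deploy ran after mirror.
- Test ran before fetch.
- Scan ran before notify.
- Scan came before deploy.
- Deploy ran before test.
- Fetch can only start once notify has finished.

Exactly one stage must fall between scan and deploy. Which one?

mirror

Tracing the constraints gives scan → mirror → deploy, so mirror sits after scan and before deploy.
No other stage is forced both after scan and before deploy.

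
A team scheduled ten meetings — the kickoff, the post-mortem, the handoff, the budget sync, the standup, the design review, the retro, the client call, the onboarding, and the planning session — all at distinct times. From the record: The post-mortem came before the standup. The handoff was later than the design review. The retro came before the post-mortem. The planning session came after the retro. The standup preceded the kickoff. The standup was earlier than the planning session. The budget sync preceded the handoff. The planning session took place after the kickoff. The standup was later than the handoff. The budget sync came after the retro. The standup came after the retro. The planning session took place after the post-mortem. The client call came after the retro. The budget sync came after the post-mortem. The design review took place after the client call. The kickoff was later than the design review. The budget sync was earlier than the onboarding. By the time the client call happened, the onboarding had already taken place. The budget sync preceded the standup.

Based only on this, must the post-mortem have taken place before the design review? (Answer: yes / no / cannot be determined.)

Chain the constraints: the post-mortem → the budget sync → the onboarding → the client call → the design review. Each link is directly stated, so the post-mortem comes before the design review.

yes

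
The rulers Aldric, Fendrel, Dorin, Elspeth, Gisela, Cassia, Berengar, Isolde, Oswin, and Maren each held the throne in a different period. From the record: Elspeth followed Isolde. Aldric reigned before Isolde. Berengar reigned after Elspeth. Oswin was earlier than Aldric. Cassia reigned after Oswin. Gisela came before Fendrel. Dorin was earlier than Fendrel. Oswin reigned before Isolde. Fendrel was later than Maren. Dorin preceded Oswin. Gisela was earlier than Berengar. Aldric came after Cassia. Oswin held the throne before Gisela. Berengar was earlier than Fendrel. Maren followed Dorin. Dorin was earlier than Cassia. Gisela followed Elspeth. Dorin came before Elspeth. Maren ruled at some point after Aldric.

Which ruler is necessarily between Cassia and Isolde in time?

Aldric

Tracing the constraints gives Cassia → Aldric → Isolde, so Aldric sits after Cassia and before Isolde.
No other ruler is forced both after Cassia and before Isolde.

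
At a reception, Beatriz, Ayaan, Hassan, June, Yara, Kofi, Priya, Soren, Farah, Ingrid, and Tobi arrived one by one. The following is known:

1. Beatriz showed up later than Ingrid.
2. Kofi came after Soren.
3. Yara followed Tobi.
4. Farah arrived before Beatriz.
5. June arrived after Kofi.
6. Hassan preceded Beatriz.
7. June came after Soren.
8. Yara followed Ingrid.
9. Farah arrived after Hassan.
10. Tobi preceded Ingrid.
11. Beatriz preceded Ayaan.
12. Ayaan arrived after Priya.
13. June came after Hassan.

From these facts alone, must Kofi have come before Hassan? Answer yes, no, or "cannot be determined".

cannot be determined

No chain of stated constraints runs from Kofi to Hassan, and none runs from Hassan to Kofi either.
So the relative order of Kofi and Hassan is not fixed by the given facts.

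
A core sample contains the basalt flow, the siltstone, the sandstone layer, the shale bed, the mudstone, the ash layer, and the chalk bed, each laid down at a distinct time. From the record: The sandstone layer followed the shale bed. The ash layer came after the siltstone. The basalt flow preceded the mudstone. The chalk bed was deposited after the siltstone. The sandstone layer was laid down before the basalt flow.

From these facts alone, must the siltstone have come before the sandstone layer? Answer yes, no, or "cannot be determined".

cannot be determined

No chain of stated constraints runs from the siltstone to the sandstone layer, and none runs from the sandstone layer to the siltstone either.
So the relative order of the siltstone and the sandstone layer is not fixed by the given facts.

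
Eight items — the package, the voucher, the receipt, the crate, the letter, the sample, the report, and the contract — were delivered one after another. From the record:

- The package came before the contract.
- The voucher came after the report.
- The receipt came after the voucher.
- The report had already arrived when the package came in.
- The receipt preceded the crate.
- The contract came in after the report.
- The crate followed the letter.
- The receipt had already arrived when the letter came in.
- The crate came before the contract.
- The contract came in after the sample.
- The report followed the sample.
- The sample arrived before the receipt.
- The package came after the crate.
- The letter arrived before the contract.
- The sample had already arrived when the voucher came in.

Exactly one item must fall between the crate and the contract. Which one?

Tracing the constraints gives the crate → the package → the contract, so the package sits after the crate and before the contract.
No other item is forced both after the crate and before the contract.

the package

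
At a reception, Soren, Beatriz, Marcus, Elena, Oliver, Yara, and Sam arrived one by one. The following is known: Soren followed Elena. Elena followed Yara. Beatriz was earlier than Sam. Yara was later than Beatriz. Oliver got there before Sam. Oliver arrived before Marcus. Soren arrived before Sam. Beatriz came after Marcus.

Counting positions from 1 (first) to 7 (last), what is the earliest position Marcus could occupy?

2

Oliver must come before Marcus — 1 forced predecessor.
Nothing else is forced ahead of Marcus, so their earliest slot is position 1 + 1 = 2.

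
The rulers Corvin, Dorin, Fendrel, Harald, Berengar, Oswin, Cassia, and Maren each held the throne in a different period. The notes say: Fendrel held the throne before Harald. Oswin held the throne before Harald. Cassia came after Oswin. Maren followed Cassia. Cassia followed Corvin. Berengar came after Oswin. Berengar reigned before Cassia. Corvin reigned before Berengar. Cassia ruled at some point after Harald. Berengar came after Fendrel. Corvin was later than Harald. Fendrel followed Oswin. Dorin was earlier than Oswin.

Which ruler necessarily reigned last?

Maren

Every other ruler has a chain of constraints placing them before Maren, so Maren is last.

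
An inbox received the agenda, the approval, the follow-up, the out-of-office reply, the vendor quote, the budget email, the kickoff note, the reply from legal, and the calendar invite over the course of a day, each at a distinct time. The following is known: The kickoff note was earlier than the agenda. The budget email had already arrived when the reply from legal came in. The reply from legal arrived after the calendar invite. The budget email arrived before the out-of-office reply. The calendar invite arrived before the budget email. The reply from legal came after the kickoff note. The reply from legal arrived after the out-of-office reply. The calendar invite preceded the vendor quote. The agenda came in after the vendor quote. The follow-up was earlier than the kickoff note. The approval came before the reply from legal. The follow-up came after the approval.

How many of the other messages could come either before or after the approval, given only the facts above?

Forced after the approval: the agenda, the follow-up, the kickoff note, and the reply from legal.
That leaves the budget email, the calendar invite, the out-of-office reply, and the vendor quote with no forced order relative to the approval — 4.

4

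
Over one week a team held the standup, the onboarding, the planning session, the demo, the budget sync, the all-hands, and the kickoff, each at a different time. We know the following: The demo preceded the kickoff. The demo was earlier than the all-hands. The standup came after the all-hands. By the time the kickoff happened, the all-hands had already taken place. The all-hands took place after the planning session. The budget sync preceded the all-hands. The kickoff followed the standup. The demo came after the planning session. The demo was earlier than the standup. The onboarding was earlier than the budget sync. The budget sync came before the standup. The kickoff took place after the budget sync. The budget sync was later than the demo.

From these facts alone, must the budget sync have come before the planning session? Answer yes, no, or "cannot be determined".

Tracing the constraints gives the planning session → the demo → the budget sync, so the planning session must come before the budget sync.
That means the budget sync cannot be before the planning session.

no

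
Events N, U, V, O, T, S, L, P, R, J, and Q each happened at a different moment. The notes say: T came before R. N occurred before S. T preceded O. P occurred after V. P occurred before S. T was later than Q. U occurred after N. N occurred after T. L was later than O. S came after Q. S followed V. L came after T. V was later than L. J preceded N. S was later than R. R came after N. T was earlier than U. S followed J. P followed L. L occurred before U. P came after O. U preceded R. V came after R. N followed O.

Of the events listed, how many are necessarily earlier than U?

6

Directly stated before U: L, N, and T.
J reaches U via J → N → U.
O reaches U via O → L → U.
Q reaches U via Q → T → U.
No chain forces R (or any of the others) ahead of U.
That's J, L, N, O, Q, and T — 6 in all.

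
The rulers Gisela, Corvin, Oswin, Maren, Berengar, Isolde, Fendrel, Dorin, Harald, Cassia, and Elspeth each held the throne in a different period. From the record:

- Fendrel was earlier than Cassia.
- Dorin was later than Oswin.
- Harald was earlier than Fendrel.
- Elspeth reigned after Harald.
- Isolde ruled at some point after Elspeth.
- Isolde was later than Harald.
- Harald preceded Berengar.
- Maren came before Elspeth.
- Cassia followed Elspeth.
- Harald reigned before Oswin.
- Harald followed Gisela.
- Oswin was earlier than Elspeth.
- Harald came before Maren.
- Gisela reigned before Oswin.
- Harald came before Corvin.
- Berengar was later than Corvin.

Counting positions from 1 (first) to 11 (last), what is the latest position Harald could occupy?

Harald must come before Berengar, Cassia, Corvin, Dorin, Elspeth, Fendrel, Isolde, Maren, and Oswin — 9 rulers forced after them.
Everything else can be placed before Harald in some valid order, so Harald can sit as late as position 11 − 9 = 2.

2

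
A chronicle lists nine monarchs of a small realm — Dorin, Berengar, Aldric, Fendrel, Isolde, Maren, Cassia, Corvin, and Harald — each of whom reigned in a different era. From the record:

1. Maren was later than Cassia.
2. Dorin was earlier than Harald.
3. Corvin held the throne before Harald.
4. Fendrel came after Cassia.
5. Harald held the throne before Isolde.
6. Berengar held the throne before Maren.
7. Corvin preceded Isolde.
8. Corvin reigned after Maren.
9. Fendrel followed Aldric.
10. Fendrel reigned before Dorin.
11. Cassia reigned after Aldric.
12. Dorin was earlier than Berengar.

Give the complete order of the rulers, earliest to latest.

The constraints fix every adjacent pair, so only one ordering works:
Aldric → Cassia → Fendrel → Dorin → Berengar → Maren → Corvin → Harald → Isolde.

Aldric, Cassia, Fendrel, Dorin, Berengar, Maren, Corvin, Harald, Isolde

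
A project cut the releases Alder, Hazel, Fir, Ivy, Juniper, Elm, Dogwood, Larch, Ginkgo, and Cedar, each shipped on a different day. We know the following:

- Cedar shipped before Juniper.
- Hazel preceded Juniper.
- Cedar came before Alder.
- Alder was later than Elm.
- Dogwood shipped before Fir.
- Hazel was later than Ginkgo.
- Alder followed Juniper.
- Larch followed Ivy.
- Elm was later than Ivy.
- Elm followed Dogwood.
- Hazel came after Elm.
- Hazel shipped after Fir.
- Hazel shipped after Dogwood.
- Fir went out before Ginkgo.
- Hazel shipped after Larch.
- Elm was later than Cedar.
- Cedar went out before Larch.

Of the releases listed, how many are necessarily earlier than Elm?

3

Directly stated before Elm: Cedar, Dogwood, and Ivy.
That's Cedar, Dogwood, and Ivy — 3 in all.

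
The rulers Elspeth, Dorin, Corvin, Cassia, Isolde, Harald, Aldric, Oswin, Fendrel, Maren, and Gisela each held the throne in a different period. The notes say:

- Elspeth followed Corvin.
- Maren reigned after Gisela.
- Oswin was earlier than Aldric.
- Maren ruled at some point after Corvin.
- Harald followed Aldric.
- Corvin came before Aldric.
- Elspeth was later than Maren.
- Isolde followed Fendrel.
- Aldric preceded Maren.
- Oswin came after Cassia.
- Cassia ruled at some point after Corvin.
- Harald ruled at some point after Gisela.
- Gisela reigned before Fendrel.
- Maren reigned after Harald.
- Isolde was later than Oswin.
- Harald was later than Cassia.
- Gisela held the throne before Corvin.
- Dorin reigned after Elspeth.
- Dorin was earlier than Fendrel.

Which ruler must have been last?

Every other ruler has a chain of constraints placing them before Isolde, so Isolde is last.

Isolde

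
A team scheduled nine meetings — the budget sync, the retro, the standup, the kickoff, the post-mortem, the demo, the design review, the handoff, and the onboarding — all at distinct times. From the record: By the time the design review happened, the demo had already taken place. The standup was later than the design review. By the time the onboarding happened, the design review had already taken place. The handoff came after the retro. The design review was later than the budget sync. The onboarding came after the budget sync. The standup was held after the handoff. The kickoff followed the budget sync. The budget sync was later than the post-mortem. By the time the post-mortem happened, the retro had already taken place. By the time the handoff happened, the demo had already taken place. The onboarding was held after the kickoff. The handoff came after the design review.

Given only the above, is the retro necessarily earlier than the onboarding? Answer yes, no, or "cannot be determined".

yes

Chain the constraints: the retro → the post-mortem → the budget sync → the onboarding. Each link is directly stated, so the retro comes before the onboarding.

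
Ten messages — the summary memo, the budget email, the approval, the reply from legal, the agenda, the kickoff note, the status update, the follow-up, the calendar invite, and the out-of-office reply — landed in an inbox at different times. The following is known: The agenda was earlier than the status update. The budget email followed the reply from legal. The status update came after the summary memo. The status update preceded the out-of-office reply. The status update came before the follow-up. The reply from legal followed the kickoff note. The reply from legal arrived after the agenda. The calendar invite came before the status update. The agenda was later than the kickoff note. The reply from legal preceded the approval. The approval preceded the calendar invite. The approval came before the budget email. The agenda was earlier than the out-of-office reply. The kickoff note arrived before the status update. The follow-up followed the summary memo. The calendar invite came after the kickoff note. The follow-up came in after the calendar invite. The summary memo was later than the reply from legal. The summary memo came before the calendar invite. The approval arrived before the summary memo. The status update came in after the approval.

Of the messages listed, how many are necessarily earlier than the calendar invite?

Directly stated before the calendar invite: the approval, the kickoff note, and the summary memo.
The agenda reaches the calendar invite via the agenda → the reply from legal → the approval → the calendar invite.
The reply from legal reaches the calendar invite via the reply from legal → the approval → the calendar invite.
That's the agenda, the approval, the kickoff note, the reply from legal, and the summary memo — 5 in all.

5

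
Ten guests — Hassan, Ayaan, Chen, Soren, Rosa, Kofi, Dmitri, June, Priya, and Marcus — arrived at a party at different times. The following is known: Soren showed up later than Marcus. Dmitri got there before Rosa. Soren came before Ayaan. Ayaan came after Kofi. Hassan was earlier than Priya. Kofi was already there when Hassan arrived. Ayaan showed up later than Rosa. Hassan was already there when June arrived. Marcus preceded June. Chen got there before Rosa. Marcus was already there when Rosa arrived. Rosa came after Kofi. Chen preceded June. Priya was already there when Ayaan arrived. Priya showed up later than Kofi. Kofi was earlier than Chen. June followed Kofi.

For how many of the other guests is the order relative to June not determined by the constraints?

5

Forced before June: Chen, Hassan, Kofi, and Marcus.
That leaves Ayaan, Dmitri, Priya, Rosa, and Soren with no forced order relative to June — 5.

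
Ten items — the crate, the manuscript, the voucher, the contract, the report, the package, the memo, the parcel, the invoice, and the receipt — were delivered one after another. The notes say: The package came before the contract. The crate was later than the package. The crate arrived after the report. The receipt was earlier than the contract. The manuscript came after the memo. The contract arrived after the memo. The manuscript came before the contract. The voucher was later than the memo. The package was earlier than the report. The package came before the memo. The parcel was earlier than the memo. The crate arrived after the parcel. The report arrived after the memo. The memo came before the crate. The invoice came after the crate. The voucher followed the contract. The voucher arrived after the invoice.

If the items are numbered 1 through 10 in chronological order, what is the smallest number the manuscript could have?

4

The memo, the package, and the parcel must all come before the manuscript — 3 forced predecessors.
Nothing else is forced ahead of the manuscript, so its earliest slot is position 3 + 1 = 4.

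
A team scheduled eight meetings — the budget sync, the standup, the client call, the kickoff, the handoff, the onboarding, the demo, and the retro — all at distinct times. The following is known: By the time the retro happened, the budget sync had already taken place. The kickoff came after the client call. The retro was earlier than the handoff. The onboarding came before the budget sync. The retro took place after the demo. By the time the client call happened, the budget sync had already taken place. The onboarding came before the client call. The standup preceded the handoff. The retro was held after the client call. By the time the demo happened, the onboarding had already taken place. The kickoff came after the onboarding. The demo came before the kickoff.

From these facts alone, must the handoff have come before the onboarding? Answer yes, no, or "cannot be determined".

no

Tracing the constraints gives the onboarding → the client call → the retro → the handoff, so the onboarding must come before the handoff.
That means the handoff cannot be before the onboarding.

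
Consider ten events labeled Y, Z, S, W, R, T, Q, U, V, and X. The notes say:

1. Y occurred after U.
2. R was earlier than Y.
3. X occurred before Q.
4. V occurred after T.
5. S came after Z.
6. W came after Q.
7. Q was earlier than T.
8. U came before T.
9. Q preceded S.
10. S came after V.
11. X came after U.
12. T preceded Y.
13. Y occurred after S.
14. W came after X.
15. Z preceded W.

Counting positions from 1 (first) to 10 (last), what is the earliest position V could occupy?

Q, T, U, and X must all come before V — 4 forced predecessors.
Nothing else is forced ahead of V, so its earliest slot is position 4 + 1 = 5.

5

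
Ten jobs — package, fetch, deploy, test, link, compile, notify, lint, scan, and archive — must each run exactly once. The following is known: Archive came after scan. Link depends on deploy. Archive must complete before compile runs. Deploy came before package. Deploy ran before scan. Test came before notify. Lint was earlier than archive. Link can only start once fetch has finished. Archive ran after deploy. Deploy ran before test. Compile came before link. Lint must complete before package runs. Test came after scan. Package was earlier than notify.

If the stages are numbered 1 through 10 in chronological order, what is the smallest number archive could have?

4

Deploy, lint, and scan must all come before archive — 3 forced predecessors.
Nothing else is forced ahead of archive, so its earliest slot is position 3 + 1 = 4.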